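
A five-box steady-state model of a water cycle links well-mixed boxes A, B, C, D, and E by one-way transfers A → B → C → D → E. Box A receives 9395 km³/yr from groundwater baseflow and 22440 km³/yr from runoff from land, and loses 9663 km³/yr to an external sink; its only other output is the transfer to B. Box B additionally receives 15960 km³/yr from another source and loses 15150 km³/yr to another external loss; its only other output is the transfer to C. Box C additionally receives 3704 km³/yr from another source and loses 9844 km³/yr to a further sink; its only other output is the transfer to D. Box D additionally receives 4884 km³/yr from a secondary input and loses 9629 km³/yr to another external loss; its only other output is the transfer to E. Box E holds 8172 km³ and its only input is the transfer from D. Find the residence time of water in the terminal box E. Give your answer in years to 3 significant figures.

Box A: F(A→B) = (9395 + 22440) − 9663 = 22172 km³/yr.
Box B: F(B→C) = (22172 + 15960) − 15150 = 22982 km³/yr.
Box C: F(C→D) = (22982 + 3704) − 9844 = 16842 km³/yr.
Box D: F(D→E) = (16842 + 4884) − 9629 = 12097 km³/yr.
Box E throughput = its input = 12097 km³/yr; τ = 8172 / 12097 = 0.6755 yr.

0.676 yr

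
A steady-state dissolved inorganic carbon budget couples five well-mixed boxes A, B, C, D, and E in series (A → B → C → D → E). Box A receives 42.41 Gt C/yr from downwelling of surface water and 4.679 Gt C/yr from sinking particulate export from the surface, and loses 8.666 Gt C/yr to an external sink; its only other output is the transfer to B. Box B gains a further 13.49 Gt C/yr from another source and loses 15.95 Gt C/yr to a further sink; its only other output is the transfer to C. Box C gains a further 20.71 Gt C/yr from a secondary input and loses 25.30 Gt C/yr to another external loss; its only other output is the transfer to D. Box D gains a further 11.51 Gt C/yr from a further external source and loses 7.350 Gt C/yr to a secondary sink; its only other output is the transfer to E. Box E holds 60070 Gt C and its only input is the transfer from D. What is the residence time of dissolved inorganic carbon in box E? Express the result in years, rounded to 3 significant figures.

1690 yr

Box A: F(A→B) = (42.41 + 4.679) − 8.666 = 38.423 Gt C/yr.
Box B: F(B→C) = (38.423 + 13.49) − 15.95 = 35.963 Gt C/yr.
Box C: F(C→D) = (35.963 + 20.71) − 25.30 = 31.373 Gt C/yr.
Box D: F(D→E) = (31.373 + 11.51) − 7.350 = 35.533 Gt C/yr.
Box E throughput = its input = 35.533 Gt C/yr; τ = 60070 / 35.533 = 1691 yr.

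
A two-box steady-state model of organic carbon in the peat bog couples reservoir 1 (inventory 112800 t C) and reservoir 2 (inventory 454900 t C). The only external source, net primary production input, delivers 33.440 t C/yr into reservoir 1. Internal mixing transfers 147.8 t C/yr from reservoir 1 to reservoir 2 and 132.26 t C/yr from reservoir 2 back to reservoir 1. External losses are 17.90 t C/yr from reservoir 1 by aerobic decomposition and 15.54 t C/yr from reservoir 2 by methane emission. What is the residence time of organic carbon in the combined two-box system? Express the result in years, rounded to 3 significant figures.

17000 yr

Treat the two boxes together as one reservoir: the mixing fluxes between them are internal recycling, so τ = ΣM / Σ(external losses).
M_total = 112800 + 454900 = 567700 t C.
ΣF_external_out = 17.90 + 15.54 = 33.440 t C/yr.
τ = M_total / ΣF_ext = 567700 / 33.440 = 16980 yr.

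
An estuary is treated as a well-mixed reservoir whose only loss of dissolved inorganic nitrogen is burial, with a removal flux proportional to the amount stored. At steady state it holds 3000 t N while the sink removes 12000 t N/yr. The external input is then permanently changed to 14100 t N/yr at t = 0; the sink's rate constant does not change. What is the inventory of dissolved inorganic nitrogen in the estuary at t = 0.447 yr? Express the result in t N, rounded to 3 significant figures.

Residence time τ = M₀/F₀ = 0.2500 yr. The eventual steady state is M_∞ = M₀·(F₁/F₀) = 3000 × 14100/12000 = 3525.0 t N.
The anomaly ΔM(t) = M(t) − M_∞ decays as ΔM₀·e^(−t/τ) with ΔM₀ = 3000 − 3525.0 = −525.0 t N.
At t = 0.447 yr, e^(−t/τ) = e^(−1.788) = 0.1673, so ΔM = −87.83 t N and M = 3525.0 − 87.83 = 3437.2 t N.

3440 t N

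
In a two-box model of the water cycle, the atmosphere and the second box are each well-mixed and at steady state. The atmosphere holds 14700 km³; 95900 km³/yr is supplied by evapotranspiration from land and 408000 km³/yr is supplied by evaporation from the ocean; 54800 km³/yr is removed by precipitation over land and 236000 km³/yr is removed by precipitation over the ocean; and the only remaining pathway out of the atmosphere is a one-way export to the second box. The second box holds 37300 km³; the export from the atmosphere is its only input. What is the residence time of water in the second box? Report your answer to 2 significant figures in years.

Balance the atmosphere: ΣF_in = 95900 + 408000 = 503900 km³/yr.
Export to the second box = ΣF_in − (54800 + 236000) = 213100 km³/yr.
At steady state the output of the second box equals its input, 213100 km³/yr.
τ = M / F = 37300 / 213100 = 0.1750 yr.

0.18 yr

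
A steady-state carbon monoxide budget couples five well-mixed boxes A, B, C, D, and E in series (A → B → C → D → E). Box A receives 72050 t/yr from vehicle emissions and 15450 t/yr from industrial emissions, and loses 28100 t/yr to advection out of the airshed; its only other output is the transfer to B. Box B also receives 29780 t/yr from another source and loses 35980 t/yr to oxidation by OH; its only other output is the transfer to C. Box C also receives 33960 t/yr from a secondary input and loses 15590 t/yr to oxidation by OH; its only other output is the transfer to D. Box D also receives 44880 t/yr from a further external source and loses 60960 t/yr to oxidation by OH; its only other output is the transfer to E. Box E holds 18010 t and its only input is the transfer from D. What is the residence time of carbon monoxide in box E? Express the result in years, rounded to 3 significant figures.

0.325 yr

Box A: F(A→B) = (72050 + 15450) − 28100 = 59400 t/yr.
Box B: F(B→C) = (59400 + 29780) − 35980 = 53200 t/yr.
Box C: F(C→D) = (53200 + 33960) − 15590 = 71570 t/yr.
Box D: F(D→E) = (71570 + 44880) − 60960 = 55490 t/yr.
Box E throughput = its input = 55490 t/yr; τ = 18010 / 55490 = 0.3246 yr.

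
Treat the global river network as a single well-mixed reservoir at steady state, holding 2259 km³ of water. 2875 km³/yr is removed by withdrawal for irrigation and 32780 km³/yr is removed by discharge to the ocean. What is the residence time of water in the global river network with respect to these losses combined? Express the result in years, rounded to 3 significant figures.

0.0634 yr

Total removal = 2875 + 32780 = 35655 km³/yr.
τ = M / ΣF_out = 2259 / 35655 = 0.06336 yr.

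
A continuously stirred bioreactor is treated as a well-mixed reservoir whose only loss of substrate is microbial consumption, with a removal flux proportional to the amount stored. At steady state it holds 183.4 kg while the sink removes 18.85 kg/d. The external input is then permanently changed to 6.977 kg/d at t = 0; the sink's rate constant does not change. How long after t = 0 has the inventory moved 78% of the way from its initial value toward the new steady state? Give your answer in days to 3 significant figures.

τ = M₀/F₀ = 183.4/18.85 = 9.729 d.
The remaining gap fraction is e^(−t/τ); 78% covered ⇒ e^(−t/τ) = 0.220.
t = −τ ln(0.220) = 9.729 × 1.514 = 14.73 d.

14.7 d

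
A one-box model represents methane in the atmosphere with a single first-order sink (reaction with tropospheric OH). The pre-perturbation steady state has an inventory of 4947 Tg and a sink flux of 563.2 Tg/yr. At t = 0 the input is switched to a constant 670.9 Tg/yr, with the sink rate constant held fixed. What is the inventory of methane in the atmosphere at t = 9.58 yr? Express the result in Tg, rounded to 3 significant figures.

5580 Tg

The sink rate constant is k = F₀/M₀ = 563.2/4947 = 0.1138 yr⁻¹.
Solving dM/dt = F₁ − kM with M(0) = M₀ gives M(t) = F₁/k + (M₀ − F₁/k)·e^(−kt).
F₁/k = 670.9/0.1138 = 5893.0 Tg; kt = 0.1138 × 9.58 = 1.091, e^(−kt) = 0.3360.
M(9.58) = 5893.0 + (4947 − 5893.0) × 0.3360 = 5893.0 − 317.9 = 5575.2 Tg.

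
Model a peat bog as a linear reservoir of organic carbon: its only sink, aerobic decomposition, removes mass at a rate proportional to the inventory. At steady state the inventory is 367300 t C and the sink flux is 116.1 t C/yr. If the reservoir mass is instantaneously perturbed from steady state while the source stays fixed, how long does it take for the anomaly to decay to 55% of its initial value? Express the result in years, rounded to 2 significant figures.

1900 yr

For a linear reservoir the anomaly decays as exp(−t/τ) with τ = M/F = 367300/116.1 = 3164 yr.
exp(−t/τ) = 0.55 ⇒ t = −τ ln(0.55) = 3164 × 0.5978 = 1891 yr.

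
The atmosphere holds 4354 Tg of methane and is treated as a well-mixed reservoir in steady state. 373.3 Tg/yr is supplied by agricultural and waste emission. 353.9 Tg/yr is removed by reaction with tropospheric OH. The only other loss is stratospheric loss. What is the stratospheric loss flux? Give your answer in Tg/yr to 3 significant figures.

At steady state ΣF_in = ΣF_out.
ΣF_in = 373.30 Tg/yr.
Stratospheric loss flux = ΣF_in − (353.9) = 373.30 − 353.9 = 19.40 Tg/yr.

19.4 Tg/yr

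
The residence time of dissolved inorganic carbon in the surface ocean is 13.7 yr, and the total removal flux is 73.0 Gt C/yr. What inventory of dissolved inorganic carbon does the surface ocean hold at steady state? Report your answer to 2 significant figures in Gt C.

τ = M/F ⇒ M = τ × F = 13.7 × 73.0 = 1000 Gt C.

1000 Gt C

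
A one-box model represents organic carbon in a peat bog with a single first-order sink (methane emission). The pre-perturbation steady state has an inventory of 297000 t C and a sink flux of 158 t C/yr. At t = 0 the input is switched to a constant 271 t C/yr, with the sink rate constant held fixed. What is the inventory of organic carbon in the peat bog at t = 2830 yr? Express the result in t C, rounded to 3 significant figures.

462000 t C

τ = M₀/F₀ = 297000/158 = 1880 yr; rate constant k = 1/τ.
New steady state M_∞ = F₁/k = F₁·τ = 271 × 1880 = 509410 t C.
M(t) = M_∞ + (M₀ − M_∞)·e^(−t/τ); t/τ = 2830/1880 = 1.506, so e^(−t/τ) = 0.2219.
M(t) = 509410 − 212400 × 0.2219 = 462280 t C.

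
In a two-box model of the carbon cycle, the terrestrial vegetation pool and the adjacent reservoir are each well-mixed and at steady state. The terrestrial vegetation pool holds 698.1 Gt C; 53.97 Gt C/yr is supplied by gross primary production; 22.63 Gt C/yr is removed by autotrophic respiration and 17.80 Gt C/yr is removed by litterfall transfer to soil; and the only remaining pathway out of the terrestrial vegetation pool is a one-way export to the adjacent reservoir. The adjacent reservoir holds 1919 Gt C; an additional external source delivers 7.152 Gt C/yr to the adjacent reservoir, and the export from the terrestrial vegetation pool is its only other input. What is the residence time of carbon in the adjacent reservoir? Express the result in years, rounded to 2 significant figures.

Balance the terrestrial vegetation pool: ΣF_in = 53.970 Gt C/yr.
Export to the adjacent reservoir = ΣF_in − (22.63 + 17.80) = 13.540 Gt C/yr.
Total input to the adjacent reservoir = 13.540 + 7.152 = 20.692 Gt C/yr; at steady state this equals its total output.
τ = M / F = 1919 / 20.692 = 92.74 yr.

93 yr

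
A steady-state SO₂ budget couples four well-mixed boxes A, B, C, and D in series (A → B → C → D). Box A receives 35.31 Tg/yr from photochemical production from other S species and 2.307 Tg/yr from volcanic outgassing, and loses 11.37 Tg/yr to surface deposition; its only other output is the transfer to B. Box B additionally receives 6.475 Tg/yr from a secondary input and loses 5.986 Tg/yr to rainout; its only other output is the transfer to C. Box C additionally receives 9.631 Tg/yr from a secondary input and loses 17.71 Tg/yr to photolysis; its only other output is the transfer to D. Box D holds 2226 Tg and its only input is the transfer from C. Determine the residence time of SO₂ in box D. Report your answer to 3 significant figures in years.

Box A: F(A→B) = (35.31 + 2.307) − 11.37 = 26.247 Tg/yr.
Box B: F(B→C) = (26.247 + 6.475) − 5.986 = 26.736 Tg/yr.
Box C: F(C→D) = (26.736 + 9.631) − 17.71 = 18.657 Tg/yr.
Box D throughput = its input = 18.657 Tg/yr; τ = 2226 / 18.657 = 119.3 yr.

119 yr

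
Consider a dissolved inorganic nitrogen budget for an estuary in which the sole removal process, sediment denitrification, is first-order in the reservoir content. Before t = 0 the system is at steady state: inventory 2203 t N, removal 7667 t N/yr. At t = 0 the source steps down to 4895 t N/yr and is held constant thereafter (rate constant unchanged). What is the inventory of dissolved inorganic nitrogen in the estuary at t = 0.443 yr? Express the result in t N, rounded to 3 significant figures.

1580 t N

The sink rate constant is k = F₀/M₀ = 7667/2203 = 3.480 yr⁻¹.
Solving dM/dt = F₁ − kM with M(0) = M₀ gives M(t) = F₁/k + (M₀ − F₁/k)·e^(−kt).
F₁/k = 4895/3.480 = 1406.5 t N; kt = 3.480 × 0.443 = 1.542, e^(−kt) = 0.2140.
M(0.443) = 1406.5 + (2203 − 1406.5) × 0.2140 = 1406.5 + 170.5 = 1577.0 t N.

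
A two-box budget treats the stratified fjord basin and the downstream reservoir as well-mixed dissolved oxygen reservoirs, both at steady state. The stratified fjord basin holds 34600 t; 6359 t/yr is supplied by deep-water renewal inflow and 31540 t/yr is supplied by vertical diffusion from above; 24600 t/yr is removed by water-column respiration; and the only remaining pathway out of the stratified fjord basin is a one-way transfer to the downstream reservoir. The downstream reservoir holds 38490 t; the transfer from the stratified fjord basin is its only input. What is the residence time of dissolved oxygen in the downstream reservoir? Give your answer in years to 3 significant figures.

2.89 yr

Balance the stratified fjord basin: ΣF_in = 6359 + 31540 = 37899 t/yr.
Transfer to the downstream reservoir = ΣF_in − (24600) = 13299 t/yr.
At steady state the output of the downstream reservoir equals its input, 13299 t/yr.
τ = M / F = 38490 / 13299 = 2.894 yr.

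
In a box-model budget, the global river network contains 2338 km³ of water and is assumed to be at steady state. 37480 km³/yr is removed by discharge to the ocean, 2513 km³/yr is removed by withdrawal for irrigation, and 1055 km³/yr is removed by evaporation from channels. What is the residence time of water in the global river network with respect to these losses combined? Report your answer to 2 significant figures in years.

0.057 yr

Total removal = 37480 + 2513 + 1055 = 41048 km³/yr.
τ = M / ΣF_out = 2338 / 41048 = 0.05696 yr.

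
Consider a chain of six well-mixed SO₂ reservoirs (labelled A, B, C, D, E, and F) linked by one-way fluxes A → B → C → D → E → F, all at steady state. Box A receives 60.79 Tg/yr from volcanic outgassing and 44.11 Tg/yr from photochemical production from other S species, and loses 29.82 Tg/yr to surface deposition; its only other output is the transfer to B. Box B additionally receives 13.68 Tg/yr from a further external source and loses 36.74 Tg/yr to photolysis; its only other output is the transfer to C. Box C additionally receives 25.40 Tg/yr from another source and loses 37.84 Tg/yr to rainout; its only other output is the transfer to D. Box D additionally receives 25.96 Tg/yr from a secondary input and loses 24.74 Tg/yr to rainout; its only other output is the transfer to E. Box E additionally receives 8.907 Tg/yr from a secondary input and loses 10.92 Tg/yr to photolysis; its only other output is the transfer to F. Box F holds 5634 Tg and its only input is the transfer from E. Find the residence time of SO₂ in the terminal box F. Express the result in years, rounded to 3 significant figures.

Box A: F(A→B) = (60.79 + 44.11) − 29.82 = 75.080 Tg/yr.
Box B: F(B→C) = (75.080 + 13.68) − 36.74 = 52.020 Tg/yr.
Box C: F(C→D) = (52.020 + 25.40) − 37.84 = 39.580 Tg/yr.
Box D: F(D→E) = (39.580 + 25.96) − 24.74 = 40.800 Tg/yr.
Box E: F(E→F) = (40.800 + 8.907) − 10.92 = 38.787 Tg/yr.
Box F throughput = its input = 38.787 Tg/yr; τ = 5634 / 38.787 = 145.3 yr.

145 yr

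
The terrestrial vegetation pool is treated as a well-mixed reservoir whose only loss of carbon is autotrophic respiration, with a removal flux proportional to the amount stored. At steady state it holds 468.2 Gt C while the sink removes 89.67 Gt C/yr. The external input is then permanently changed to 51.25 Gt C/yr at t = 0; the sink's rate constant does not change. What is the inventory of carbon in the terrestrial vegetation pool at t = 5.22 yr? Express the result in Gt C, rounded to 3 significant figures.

Residence time τ = M₀/F₀ = 5.221 yr. The eventual steady state is M_∞ = M₀·(F₁/F₀) = 468.2 × 51.25/89.67 = 267.60 Gt C.
The anomaly ΔM(t) = M(t) − M_∞ decays as ΔM₀·e^(−t/τ) with ΔM₀ = 468.2 − 267.60 = 200.6 Gt C.
At t = 5.22 yr, e^(−t/τ) = e^(−0.9997) = 0.3680, so ΔM = 73.82 Gt C and M = 267.60 + 73.82 = 341.41 Gt C.

341 Gt C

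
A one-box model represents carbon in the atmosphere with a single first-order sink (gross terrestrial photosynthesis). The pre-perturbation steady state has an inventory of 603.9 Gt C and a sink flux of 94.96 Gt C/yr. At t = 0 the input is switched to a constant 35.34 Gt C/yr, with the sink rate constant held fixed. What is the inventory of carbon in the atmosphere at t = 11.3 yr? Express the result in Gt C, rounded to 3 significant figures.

τ = M₀/F₀ = 603.9/94.96 = 6.360 yr; rate constant k = 1/τ.
New steady state M_∞ = F₁/k = F₁·τ = 35.34 × 6.360 = 224.75 Gt C.
M(t) = M_∞ + (M₀ − M_∞)·e^(−t/τ); t/τ = 11.3/6.360 = 1.777, so e^(−t/τ) = 0.1692.
M(t) = 224.75 + 379.2 × 0.1692 = 288.89 Gt C.

289 Gt C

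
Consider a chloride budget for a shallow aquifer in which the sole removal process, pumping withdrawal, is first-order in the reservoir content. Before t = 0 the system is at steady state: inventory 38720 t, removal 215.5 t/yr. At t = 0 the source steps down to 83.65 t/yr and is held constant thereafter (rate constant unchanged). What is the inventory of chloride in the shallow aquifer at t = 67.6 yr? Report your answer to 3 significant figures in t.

τ = M₀/F₀ = 38720/215.5 = 179.7 yr; rate constant k = 1/τ.
New steady state M_∞ = F₁/k = F₁·τ = 83.65 × 179.7 = 15030 t.
M(t) = M_∞ + (M₀ − M_∞)·e^(−t/τ); t/τ = 67.6/179.7 = 0.3762, so e^(−t/τ) = 0.6864.
M(t) = 15030 + 23690 × 0.6864 = 31292 t.

31300 t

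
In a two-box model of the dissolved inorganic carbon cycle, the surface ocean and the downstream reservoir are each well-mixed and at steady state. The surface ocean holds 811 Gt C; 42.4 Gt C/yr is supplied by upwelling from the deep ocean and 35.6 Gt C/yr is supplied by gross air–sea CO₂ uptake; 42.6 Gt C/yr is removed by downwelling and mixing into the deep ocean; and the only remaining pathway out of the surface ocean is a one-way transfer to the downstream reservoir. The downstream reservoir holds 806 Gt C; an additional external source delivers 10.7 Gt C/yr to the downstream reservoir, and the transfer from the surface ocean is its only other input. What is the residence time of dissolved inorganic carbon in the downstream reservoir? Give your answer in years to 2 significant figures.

17 yr

Balance the surface ocean: ΣF_in = 42.4 + 35.6 = 78.000 Gt C/yr.
Transfer to the downstream reservoir = ΣF_in − (42.6) = 35.400 Gt C/yr.
Total input to the downstream reservoir = 35.400 + 10.7 = 46.100 Gt C/yr; at steady state this equals its total output.
τ = M / F = 806 / 46.100 = 17.48 yr.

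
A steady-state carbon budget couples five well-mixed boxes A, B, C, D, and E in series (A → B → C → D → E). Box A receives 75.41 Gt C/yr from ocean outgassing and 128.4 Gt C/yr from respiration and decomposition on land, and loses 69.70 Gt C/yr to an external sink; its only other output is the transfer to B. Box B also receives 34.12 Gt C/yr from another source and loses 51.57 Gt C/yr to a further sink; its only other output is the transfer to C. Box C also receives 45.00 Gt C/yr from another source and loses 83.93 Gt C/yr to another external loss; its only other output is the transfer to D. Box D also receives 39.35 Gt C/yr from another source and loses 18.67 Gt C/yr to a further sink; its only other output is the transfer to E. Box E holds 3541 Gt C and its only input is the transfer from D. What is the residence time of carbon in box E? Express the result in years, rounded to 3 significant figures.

36.0 yr

Box A: F(A→B) = (75.41 + 128.4) − 69.70 = 134.11 Gt C/yr.
Box B: F(B→C) = (134.11 + 34.12) − 51.57 = 116.66 Gt C/yr.
Box C: F(C→D) = (116.66 + 45.00) − 83.93 = 77.730 Gt C/yr.
Box D: F(D→E) = (77.730 + 39.35) − 18.67 = 98.410 Gt C/yr.
Box E throughput = its input = 98.410 Gt C/yr; τ = 3541 / 98.410 = 35.98 yr.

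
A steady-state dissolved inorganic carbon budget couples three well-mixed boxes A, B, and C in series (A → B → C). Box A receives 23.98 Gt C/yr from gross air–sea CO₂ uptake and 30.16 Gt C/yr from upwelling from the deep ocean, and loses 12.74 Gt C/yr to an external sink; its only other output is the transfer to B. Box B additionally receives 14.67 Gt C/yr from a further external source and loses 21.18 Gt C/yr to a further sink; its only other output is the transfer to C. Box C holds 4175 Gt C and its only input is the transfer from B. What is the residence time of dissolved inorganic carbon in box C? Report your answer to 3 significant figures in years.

120 yr

Box A: F(A→B) = (23.98 + 30.16) − 12.74 = 41.400 Gt C/yr.
Box B: F(B→C) = (41.400 + 14.67) − 21.18 = 34.890 Gt C/yr.
Box C throughput = its input = 34.890 Gt C/yr; τ = 4175 / 34.890 = 119.7 yr.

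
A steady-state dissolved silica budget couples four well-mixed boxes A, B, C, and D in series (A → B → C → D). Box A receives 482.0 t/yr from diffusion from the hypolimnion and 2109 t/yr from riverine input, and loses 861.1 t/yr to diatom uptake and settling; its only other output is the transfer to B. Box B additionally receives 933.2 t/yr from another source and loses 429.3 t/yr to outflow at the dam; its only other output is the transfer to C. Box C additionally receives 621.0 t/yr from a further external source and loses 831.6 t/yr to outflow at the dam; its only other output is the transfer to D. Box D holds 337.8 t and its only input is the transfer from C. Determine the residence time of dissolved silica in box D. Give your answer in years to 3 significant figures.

Box A: F(A→B) = (482.0 + 2109) − 861.1 = 1729.9 t/yr.
Box B: F(B→C) = (1729.9 + 933.2) − 429.3 = 2233.8 t/yr.
Box C: F(C→D) = (2233.8 + 621.0) − 831.6 = 2023.2 t/yr.
Box D throughput = its input = 2023.2 t/yr; τ = 337.8 / 2023.2 = 0.1670 yr.

0.167 yr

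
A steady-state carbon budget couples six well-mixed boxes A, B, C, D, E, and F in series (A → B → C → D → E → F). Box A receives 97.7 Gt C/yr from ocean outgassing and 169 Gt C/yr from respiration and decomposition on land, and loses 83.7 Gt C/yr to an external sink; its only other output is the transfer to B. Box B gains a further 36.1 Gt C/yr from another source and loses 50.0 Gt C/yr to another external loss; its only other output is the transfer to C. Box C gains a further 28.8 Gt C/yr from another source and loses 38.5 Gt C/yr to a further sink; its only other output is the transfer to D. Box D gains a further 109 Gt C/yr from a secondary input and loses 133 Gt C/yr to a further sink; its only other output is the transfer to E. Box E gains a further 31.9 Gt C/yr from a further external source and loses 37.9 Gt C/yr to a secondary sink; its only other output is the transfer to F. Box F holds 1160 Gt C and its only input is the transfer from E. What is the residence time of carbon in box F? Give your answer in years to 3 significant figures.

Box A: F(A→B) = (97.7 + 169) − 83.7 = 183.00 Gt C/yr.
Box B: F(B→C) = (183.00 + 36.1) − 50.0 = 169.10 Gt C/yr.
Box C: F(C→D) = (169.10 + 28.8) − 38.5 = 159.40 Gt C/yr.
Box D: F(D→E) = (159.40 + 109) − 133 = 135.40 Gt C/yr.
Box E: F(E→F) = (135.40 + 31.9) − 37.9 = 129.40 Gt C/yr.
Box F throughput = its input = 129.40 Gt C/yr; τ = 1160 / 129.40 = 8.964 yr.

8.96 yr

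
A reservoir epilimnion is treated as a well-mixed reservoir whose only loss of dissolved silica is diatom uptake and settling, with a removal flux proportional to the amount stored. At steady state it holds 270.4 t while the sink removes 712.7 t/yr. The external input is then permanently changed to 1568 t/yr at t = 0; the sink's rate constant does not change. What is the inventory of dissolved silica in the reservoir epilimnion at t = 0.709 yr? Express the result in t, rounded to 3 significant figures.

The sink rate constant is k = F₀/M₀ = 712.7/270.4 = 2.636 yr⁻¹.
Solving dM/dt = F₁ − kM with M(0) = M₀ gives M(t) = F₁/k + (M₀ − F₁/k)·e^(−kt).
F₁/k = 1568/2.636 = 594.90 t; kt = 2.636 × 0.709 = 1.869, e^(−kt) = 0.1543.
M(0.709) = 594.90 + (270.4 − 594.90) × 0.1543 = 594.90 − 50.08 = 544.83 t.

545 t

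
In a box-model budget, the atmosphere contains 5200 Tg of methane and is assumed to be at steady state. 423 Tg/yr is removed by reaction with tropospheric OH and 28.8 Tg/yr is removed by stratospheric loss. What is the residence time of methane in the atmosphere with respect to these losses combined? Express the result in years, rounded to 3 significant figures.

Total removal = 423.0 + 28.80 = 451.80 Tg/yr.
τ = M / ΣF_out = 5200 / 451.80 = 11.51 yr.

11.5 yr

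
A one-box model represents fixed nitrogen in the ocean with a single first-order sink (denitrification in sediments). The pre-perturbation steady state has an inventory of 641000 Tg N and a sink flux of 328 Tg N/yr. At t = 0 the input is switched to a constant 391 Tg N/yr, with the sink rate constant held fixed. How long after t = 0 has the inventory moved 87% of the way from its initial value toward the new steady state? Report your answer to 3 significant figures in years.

τ = M₀/F₀ = 641000/328 = 1954 yr.
The remaining gap fraction is e^(−t/τ); 87% covered ⇒ e^(−t/τ) = 0.130.
t = −τ ln(0.130) = 1954 × 2.040 = 3987 yr.

3990 yr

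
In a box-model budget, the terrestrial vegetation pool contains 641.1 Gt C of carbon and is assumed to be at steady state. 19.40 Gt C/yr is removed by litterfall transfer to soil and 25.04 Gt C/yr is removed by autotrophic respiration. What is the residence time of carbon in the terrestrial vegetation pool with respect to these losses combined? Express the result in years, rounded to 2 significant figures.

14 yr

Total removal = 19.40 + 25.04 = 44.440 Gt C/yr.
τ = M / ΣF_out = 641.1 / 44.440 = 14.43 yr.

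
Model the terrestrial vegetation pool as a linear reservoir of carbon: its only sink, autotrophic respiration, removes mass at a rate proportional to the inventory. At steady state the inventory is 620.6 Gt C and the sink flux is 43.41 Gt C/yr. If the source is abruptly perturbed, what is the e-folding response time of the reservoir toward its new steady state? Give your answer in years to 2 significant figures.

14 yr

For a linear reservoir the response time equals the residence time τ = M/F.
τ = 620.6 / 43.41 = 14.30 yr.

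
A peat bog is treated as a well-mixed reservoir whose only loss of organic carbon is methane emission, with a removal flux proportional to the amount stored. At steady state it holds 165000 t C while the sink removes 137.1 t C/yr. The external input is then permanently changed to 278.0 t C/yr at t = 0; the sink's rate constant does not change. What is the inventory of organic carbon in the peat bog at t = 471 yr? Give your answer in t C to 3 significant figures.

220000 t C

τ = M₀/F₀ = 165000/137.1 = 1204 yr; rate constant k = 1/τ.
New steady state M_∞ = F₁/k = F₁·τ = 278.0 × 1204 = 334570 t C.
M(t) = M_∞ + (M₀ − M_∞)·e^(−t/τ); t/τ = 471/1204 = 0.3914, so e^(−t/τ) = 0.6761.
M(t) = 334570 − 169600 × 0.6761 = 219920 t C.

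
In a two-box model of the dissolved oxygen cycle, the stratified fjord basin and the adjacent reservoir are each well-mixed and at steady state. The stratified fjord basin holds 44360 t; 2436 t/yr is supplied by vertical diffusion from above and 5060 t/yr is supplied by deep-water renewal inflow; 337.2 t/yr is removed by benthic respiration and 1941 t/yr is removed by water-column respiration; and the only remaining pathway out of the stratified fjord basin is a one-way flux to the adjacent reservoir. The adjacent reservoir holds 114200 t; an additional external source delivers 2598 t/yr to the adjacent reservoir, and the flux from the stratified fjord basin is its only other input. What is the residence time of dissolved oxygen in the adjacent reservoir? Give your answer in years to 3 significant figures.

Balance the stratified fjord basin: ΣF_in = 2436 + 5060 = 7496.0 t/yr.
Flux to the adjacent reservoir = ΣF_in − (337.2 + 1941) = 5217.8 t/yr.
Total input to the adjacent reservoir = 5217.8 + 2598 = 7815.8 t/yr; at steady state this equals its total output.
τ = M / F = 114200 / 7815.8 = 14.61 yr.

14.6 yr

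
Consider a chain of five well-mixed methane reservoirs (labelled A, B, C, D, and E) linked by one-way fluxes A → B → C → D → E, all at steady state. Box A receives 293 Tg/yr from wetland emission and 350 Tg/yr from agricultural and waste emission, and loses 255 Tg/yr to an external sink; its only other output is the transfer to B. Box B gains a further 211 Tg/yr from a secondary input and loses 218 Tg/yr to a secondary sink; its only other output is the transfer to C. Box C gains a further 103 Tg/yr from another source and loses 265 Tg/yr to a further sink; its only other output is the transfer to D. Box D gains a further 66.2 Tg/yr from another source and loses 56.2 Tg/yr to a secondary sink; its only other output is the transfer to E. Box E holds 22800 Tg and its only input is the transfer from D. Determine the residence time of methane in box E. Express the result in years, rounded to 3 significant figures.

Box A: F(A→B) = (293 + 350) − 255 = 388.00 Tg/yr.
Box B: F(B→C) = (388.00 + 211) − 218 = 381.00 Tg/yr.
Box C: F(C→D) = (381.00 + 103) − 265 = 219.00 Tg/yr.
Box D: F(D→E) = (219.00 + 66.2) − 56.2 = 229.00 Tg/yr.
Box E throughput = its input = 229.00 Tg/yr; τ = 22800 / 229.00 = 99.56 yr.

99.6 yr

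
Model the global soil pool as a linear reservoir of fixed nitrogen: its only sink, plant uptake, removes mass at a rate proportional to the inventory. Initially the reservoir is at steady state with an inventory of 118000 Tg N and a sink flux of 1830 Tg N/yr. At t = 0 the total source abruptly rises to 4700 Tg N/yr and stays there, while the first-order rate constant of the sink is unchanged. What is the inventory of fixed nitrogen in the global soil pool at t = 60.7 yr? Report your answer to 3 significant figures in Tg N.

The sink rate constant is k = F₀/M₀ = 1830/118000 = 0.01551 yr⁻¹.
Solving dM/dt = F₁ − kM with M(0) = M₀ gives M(t) = F₁/k + (M₀ − F₁/k)·e^(−kt).
F₁/k = 4700/0.01551 = 303060 Tg N; kt = 0.01551 × 60.7 = 0.9414, e^(−kt) = 0.3901.
M(60.7) = 303060 + (118000 − 303060) × 0.3901 = 303060 − 72190 = 230870 Tg N.

231000 Tg N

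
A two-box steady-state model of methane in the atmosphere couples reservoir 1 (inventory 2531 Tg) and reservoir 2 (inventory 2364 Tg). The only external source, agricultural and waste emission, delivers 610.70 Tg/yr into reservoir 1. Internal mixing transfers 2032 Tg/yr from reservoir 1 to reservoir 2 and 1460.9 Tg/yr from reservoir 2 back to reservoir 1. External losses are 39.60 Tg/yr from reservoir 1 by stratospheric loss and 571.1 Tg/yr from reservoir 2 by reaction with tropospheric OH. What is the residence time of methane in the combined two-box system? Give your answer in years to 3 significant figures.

Treat the two boxes together as one reservoir: the mixing fluxes between them are internal recycling, so τ = ΣM / Σ(external losses).
M_total = 2531 + 2364 = 4895.0 Tg.
ΣF_external_out = 39.60 + 571.1 = 610.70 Tg/yr.
τ = M_total / ΣF_ext = 4895.0 / 610.70 = 8.015 yr.

8.02 yr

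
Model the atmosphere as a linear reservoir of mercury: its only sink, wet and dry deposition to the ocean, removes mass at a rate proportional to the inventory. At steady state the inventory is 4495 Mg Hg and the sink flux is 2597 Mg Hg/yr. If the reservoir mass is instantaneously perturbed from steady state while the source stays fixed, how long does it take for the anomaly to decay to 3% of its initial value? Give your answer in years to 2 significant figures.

6.1 yr

For a linear reservoir the anomaly decays as exp(−t/τ) with τ = M/F = 4495/2597 = 1.731 yr.
exp(−t/τ) = 0.03 ⇒ t = −τ ln(0.03) = 1.731 × 3.507 = 6.069 yr.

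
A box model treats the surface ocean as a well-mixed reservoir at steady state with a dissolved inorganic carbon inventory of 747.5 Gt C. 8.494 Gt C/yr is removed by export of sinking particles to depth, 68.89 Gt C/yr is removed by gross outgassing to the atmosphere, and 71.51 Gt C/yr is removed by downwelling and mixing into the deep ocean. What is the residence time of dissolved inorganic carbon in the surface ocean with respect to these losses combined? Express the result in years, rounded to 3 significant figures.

5.02 yr

Total removal = 8.494 + 68.89 + 71.51 = 148.89 Gt C/yr.
τ = M / ΣF_out = 747.5 / 148.89 = 5.020 yr.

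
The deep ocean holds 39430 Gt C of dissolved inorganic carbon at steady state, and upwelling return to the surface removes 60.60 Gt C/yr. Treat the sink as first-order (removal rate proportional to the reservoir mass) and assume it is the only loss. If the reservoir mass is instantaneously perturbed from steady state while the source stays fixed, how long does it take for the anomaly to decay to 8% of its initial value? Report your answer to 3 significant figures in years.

1640 yr

For a linear reservoir the anomaly decays as exp(−t/τ) with τ = M/F = 39430/60.60 = 650.7 yr.
exp(−t/τ) = 0.08 ⇒ t = −τ ln(0.08) = 650.7 × 2.526 = 1643 yr.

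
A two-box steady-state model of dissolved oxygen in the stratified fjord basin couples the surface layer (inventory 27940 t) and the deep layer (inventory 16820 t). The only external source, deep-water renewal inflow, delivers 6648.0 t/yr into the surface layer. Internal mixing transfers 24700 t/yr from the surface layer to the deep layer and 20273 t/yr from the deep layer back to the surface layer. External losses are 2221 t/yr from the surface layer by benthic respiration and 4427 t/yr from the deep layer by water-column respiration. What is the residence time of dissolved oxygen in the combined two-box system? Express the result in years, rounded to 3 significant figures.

Treat the two boxes together as one reservoir: the mixing fluxes between them are internal recycling, so τ = ΣM / Σ(external losses).
M_total = 27940 + 16820 = 44760 t.
ΣF_external_out = 2221 + 4427 = 6648.0 t/yr.
τ = M_total / ΣF_ext = 44760 / 6648.0 = 6.733 yr.

6.73 yr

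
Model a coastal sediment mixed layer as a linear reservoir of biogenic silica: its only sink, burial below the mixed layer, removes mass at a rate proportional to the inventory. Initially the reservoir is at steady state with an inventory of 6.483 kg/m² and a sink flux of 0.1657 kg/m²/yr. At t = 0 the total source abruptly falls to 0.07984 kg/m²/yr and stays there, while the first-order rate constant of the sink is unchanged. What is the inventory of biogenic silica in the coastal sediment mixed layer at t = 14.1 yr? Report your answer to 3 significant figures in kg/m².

The sink rate constant is k = F₀/M₀ = 0.1657/6.483 = 0.02556 yr⁻¹.
Solving dM/dt = F₁ − kM with M(0) = M₀ gives M(t) = F₁/k + (M₀ − F₁/k)·e^(−kt).
F₁/k = 0.07984/0.02556 = 3.1237 kg/m²; kt = 0.02556 × 14.1 = 0.3604, e^(−kt) = 0.6974.
M(14.1) = 3.1237 + (6.483 − 3.1237) × 0.6974 = 3.1237 + 2.343 = 5.4665 kg/m².

5.47 kg/m²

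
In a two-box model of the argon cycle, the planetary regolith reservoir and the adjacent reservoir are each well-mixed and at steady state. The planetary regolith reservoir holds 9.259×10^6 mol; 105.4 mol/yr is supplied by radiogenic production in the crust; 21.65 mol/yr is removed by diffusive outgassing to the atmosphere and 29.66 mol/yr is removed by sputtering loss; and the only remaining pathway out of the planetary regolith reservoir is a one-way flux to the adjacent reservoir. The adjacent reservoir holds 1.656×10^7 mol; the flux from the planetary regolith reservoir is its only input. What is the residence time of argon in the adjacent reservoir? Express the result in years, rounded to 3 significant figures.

Balance the planetary regolith reservoir: ΣF_in = 105.40 mol/yr.
Flux to the adjacent reservoir = ΣF_in − (21.65 + 29.66) = 54.090 mol/yr.
At steady state the output of the adjacent reservoir equals its input, 54.090 mol/yr.
τ = M / F = 1.656×10^7 / 54.090 = 306200 yr.

306000 yr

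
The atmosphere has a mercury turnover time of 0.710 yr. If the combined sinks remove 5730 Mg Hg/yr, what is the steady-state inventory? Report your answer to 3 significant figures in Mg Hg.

τ = M/F ⇒ M = τ × F = 0.710 × 5730 = 4068 Mg Hg.

4070 Mg Hg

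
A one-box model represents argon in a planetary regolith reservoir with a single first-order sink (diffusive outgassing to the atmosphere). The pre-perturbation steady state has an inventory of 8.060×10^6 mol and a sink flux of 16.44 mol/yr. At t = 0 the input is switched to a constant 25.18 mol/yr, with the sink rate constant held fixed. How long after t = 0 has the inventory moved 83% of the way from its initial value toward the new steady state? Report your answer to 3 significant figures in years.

869000 yr

τ = M₀/F₀ = 8.060×10^6/16.44 = 490300 yr.
The remaining gap fraction is e^(−t/τ); 83% covered ⇒ e^(−t/τ) = 0.170.
t = −τ ln(0.170) = 490300 × 1.772 = 868700 yr.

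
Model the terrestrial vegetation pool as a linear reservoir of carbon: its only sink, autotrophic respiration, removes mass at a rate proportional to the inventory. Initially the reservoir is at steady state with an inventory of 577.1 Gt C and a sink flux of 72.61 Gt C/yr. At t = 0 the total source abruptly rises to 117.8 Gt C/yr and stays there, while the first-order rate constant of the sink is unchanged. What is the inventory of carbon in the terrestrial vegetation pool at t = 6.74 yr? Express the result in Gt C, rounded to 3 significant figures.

Residence time τ = M₀/F₀ = 7.948 yr. The eventual steady state is M_∞ = M₀·(F₁/F₀) = 577.1 × 117.8/72.61 = 936.27 Gt C.
The anomaly ΔM(t) = M(t) − M_∞ decays as ΔM₀·e^(−t/τ) with ΔM₀ = 577.1 − 936.27 = −359.2 Gt C.
At t = 6.74 yr, e^(−t/τ) = e^(−0.8480) = 0.4283, so ΔM = −153.8 Gt C and M = 936.27 − 153.8 = 782.45 Gt C.

782 Gt C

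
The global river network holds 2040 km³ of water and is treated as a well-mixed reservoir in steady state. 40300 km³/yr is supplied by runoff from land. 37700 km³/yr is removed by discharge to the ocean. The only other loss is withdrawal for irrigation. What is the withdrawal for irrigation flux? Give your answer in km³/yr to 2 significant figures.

2600 km³/yr

At steady state ΣF_in = ΣF_out.
ΣF_in = 40300 km³/yr.
Withdrawal for irrigation flux = ΣF_in − (37700) = 40300 − 37700 = 2600 km³/yr.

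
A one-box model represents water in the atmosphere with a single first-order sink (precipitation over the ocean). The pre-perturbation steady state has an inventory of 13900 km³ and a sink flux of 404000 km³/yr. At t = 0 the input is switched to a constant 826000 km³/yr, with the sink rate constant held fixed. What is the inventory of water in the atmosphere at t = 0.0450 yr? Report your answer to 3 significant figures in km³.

24500 km³

τ = M₀/F₀ = 13900/404000 = 0.03441 yr; rate constant k = 1/τ.
New steady state M_∞ = F₁/k = F₁·τ = 826000 × 0.03441 = 28419 km³.
M(t) = M_∞ + (M₀ − M_∞)·e^(−t/τ); t/τ = 0.0450/0.03441 = 1.308, so e^(−t/τ) = 0.2704.
M(t) = 28419 − 14520 × 0.2704 = 24494 km³.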